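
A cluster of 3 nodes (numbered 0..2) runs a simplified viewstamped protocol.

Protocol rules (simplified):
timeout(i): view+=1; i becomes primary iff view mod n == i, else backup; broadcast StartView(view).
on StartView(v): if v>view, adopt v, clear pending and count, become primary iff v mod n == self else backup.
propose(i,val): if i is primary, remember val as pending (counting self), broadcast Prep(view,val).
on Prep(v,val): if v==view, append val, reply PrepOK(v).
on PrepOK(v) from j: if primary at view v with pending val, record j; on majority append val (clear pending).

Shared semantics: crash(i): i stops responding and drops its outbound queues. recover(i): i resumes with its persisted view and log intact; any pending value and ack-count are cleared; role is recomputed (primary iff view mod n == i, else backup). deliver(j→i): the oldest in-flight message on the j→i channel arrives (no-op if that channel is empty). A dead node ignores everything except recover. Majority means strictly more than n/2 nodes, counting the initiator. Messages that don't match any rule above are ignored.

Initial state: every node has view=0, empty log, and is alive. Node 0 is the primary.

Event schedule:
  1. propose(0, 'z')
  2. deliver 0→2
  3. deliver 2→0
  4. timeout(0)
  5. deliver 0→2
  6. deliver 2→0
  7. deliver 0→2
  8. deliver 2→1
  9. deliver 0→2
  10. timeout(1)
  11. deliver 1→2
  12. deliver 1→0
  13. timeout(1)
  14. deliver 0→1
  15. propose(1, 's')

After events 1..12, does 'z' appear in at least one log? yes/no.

yes

1. propose(0,'z'):  nop
2. deliver 0→2:  <2:back v0 z>
3. deliver 2→0:  <0:prim v0 z>
4. timeout(0):  <0:back v1 z>
5. deliver 0→2:  <2:back v1 z>
6. deliver 2→0:  nop
7. deliver 0→2:  nop
8. deliver 2→1:  nop
9. deliver 0→2:  nop
10. timeout(1):  <1:prim v1 ->
11. deliver 1→2:  nop
12. deliver 1→0:  nop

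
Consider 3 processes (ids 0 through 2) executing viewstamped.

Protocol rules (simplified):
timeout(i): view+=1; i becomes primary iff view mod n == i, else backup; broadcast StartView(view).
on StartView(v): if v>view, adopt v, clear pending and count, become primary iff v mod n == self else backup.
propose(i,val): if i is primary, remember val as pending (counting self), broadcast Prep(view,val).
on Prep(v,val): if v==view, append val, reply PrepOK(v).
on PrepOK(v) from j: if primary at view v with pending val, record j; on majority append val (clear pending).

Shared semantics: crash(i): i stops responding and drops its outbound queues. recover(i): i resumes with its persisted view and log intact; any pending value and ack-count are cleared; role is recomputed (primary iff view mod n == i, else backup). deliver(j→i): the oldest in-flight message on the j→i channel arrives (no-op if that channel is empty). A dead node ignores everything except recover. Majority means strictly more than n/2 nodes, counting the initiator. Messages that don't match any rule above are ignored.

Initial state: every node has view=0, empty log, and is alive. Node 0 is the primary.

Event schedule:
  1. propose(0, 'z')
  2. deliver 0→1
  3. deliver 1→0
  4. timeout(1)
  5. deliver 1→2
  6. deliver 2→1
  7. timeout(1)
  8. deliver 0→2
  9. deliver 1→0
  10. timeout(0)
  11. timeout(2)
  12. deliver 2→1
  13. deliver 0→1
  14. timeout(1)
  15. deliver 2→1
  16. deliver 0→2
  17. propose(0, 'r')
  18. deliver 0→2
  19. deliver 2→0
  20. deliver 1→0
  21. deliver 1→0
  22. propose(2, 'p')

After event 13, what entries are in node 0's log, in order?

z

e1 propose(0,'z'): ·
e2 deliver 0→1: 1[back,v=0,z]
e3 deliver 1→0: 0[prim,v=0,z]
e4 timeout(1): 1[prim,v=1,z]
e5 deliver 1→2: 2[back,v=1,-]
e6 deliver 2→1: ·
e7 timeout(1): 1[back,v=2,z]
e8 deliver 0→2: ·
e9 deliver 1→0: 0[back,v=1,z]
e10 timeout(0): 0[back,v=2,z]
e11 timeout(2): 2[prim,v=2,-]
e12 deliver 2→1: ·
e13 deliver 0→1: ·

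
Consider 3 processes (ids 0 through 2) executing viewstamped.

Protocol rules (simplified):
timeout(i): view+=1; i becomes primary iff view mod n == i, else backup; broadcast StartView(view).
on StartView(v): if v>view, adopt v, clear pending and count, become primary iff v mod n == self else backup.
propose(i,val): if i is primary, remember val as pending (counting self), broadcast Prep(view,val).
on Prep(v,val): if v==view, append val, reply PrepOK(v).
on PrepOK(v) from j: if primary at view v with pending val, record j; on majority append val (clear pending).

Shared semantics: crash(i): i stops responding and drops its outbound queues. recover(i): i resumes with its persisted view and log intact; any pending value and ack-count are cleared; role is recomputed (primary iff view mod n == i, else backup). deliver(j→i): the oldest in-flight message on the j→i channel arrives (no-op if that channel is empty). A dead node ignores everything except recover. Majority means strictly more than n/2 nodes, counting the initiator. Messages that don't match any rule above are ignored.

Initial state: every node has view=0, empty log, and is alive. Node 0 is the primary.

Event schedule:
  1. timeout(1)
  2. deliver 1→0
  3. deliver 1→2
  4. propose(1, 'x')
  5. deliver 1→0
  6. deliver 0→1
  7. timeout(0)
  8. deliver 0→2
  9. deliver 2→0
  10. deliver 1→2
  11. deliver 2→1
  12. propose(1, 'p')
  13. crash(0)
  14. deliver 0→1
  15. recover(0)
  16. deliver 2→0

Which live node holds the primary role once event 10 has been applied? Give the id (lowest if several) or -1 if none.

1

after 1 — timeout(1): n1:prim/v1/[-]
after 2 — deliver 1→0: n0:back/v1/[-]
after 3 — deliver 1→2: n2:back/v1/[-]
after 4 — propose(1,'x'): ·
after 5 — deliver 1→0: n0:back/v1/[x]
after 6 — deliver 0→1: n1:prim/v1/[x]
after 7 — timeout(0): n0:back/v2/[x]
after 8 — deliver 0→2: n2:prim/v2/[-]
after 9 — deliver 2→0: ·
after 10 — deliver 1→2: ·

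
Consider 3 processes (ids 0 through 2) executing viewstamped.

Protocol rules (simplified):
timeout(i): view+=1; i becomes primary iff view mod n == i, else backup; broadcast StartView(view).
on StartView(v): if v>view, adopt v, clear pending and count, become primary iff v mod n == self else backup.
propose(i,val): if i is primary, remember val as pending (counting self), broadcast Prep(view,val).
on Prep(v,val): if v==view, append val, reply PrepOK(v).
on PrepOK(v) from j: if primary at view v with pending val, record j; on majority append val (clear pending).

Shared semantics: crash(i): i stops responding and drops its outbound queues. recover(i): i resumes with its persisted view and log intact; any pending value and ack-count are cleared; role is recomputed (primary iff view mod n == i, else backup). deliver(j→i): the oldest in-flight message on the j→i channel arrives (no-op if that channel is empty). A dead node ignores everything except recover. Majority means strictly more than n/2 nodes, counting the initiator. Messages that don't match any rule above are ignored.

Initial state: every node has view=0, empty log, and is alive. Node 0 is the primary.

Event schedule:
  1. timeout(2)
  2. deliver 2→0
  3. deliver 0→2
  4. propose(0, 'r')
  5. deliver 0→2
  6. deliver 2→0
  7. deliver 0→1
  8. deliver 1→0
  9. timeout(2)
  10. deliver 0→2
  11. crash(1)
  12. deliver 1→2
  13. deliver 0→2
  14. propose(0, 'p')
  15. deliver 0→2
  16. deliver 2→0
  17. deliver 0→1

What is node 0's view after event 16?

step 1 timeout(2): 2={back,v=1,log=-}
step 2 deliver 2→0: 0={back,v=1,log=-}
step 3 deliver 0→2: —
step 4 propose(0,'r'): —
step 5 deliver 0→2: —
step 6 deliver 2→0: —
step 7 deliver 0→1: —
step 8 deliver 1→0: —
step 9 timeout(2): 2={prim,v=2,log=-}
step 10 deliver 0→2: —
step 11 crash(1): 1={✗back,v=0,log=-}
step 12 deliver 1→2: —
step 13 deliver 0→2: —
step 14 propose(0,'p'): —
step 15 deliver 0→2: —
step 16 deliver 2→0: 0={back,v=2,log=-}

2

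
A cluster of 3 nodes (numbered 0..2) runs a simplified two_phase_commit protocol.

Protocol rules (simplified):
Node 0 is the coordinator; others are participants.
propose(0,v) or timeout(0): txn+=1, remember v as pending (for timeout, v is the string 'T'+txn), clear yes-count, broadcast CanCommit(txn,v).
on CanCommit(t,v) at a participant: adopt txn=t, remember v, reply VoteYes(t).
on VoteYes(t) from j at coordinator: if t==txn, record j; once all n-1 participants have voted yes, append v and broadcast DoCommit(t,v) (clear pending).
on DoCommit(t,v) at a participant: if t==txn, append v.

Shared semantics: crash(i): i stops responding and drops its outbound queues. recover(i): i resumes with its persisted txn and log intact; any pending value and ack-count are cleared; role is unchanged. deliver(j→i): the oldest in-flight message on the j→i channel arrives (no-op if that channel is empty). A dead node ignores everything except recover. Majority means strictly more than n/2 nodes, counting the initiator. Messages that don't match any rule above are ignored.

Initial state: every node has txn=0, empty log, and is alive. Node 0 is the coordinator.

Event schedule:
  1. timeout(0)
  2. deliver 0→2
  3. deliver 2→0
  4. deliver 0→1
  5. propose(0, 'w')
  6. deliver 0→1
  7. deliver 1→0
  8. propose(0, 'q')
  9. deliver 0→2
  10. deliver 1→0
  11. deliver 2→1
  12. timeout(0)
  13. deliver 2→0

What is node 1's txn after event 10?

[1] timeout(0) → N0(coor t1 [-])
[2] deliver 0→2 → N2(part t1 [-])
[3] deliver 2→0 → ∅
[4] deliver 0→1 → N1(part t1 [-])
[5] propose(0,'w') → N0(coor t2 [-])
[6] deliver 0→1 → N1(part t2 [-])
[7] deliver 1→0 → ∅
[8] propose(0,'q') → N0(coor t3 [-])
[9] deliver 0→2 → N2(part t2 [-])
[10] deliver 1→0 → ∅

2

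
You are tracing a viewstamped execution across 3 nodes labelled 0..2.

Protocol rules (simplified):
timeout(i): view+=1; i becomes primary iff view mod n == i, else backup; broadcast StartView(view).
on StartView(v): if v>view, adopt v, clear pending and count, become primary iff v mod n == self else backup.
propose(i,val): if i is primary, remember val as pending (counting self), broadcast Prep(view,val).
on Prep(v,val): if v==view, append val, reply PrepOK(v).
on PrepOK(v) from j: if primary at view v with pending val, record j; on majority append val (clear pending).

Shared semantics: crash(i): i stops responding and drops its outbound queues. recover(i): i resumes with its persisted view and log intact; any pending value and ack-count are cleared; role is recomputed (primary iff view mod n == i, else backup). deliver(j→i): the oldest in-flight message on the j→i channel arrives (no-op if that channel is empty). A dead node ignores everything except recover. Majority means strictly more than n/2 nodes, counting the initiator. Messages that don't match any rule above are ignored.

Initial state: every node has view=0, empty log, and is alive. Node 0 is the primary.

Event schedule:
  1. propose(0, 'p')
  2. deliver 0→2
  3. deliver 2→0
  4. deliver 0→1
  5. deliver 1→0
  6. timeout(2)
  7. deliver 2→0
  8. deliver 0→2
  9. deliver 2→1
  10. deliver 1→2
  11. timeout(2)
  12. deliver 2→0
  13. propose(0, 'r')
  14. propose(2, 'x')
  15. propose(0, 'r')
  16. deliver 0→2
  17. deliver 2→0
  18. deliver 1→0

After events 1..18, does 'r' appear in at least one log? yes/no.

no

1. propose(0,'p'):  nop
2. deliver 0→2:  <2:back v0 p>
3. deliver 2→0:  <0:prim v0 p>
4. deliver 0→1:  <1:back v0 p>
5. deliver 1→0:  nop
6. timeout(2):  <2:back v1 p>
7. deliver 2→0:  <0:back v1 p>
8. deliver 0→2:  nop
9. deliver 2→1:  <1:prim v1 p>
10. deliver 1→2:  nop
11. timeout(2):  <2:prim v2 p>
12. deliver 2→0:  <0:back v2 p>
13. propose(0,'r'):  nop
14. propose(2,'x'):  nop
15. propose(0,'r'):  nop
16. deliver 0→2:  nop
17. deliver 2→0:  <0:back v2 p,x>
18. deliver 1→0:  nop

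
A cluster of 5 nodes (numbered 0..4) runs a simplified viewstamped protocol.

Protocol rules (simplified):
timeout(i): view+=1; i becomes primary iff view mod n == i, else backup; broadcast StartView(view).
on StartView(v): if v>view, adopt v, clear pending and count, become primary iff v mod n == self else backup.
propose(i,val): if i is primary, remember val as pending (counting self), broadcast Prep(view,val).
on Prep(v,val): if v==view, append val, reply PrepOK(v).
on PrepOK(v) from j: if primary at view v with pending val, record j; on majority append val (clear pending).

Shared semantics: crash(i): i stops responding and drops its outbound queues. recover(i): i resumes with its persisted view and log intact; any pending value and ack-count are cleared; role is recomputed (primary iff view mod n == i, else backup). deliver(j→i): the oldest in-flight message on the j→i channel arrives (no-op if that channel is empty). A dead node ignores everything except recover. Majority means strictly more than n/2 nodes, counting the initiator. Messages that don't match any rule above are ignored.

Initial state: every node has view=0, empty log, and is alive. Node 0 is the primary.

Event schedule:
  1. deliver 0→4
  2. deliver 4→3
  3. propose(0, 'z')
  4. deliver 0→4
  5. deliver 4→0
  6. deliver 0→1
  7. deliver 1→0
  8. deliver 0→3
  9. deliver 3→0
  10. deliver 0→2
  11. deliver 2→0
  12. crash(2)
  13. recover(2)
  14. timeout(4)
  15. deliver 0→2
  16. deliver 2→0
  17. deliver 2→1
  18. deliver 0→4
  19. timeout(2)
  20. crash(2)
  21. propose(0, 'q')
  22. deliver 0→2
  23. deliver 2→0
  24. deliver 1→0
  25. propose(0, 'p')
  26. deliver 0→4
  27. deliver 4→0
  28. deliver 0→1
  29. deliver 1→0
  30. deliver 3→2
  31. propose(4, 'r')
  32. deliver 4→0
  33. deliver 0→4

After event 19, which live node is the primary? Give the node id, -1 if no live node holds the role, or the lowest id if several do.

step 1 deliver 0→4: —
step 2 deliver 4→3: —
step 3 propose(0,'z'): —
step 4 deliver 0→4: 4={back,v=0,log=z}
step 5 deliver 4→0: —
step 6 deliver 0→1: 1={back,v=0,log=z}
step 7 deliver 1→0: 0={prim,v=0,log=z}
step 8 deliver 0→3: 3={back,v=0,log=z}
step 9 deliver 3→0: —
step 10 deliver 0→2: 2={back,v=0,log=z}
step 11 deliver 2→0: —
step 12 crash(2): 2={✗back,v=0,log=z}
step 13 recover(2): 2={back,v=0,log=z}
step 14 timeout(4): 4={back,v=1,log=z}
step 15 deliver 0→2: —
step 16 deliver 2→0: —
step 17 deliver 2→1: —
step 18 deliver 0→4: —
step 19 timeout(2): 2={back,v=1,log=z}

0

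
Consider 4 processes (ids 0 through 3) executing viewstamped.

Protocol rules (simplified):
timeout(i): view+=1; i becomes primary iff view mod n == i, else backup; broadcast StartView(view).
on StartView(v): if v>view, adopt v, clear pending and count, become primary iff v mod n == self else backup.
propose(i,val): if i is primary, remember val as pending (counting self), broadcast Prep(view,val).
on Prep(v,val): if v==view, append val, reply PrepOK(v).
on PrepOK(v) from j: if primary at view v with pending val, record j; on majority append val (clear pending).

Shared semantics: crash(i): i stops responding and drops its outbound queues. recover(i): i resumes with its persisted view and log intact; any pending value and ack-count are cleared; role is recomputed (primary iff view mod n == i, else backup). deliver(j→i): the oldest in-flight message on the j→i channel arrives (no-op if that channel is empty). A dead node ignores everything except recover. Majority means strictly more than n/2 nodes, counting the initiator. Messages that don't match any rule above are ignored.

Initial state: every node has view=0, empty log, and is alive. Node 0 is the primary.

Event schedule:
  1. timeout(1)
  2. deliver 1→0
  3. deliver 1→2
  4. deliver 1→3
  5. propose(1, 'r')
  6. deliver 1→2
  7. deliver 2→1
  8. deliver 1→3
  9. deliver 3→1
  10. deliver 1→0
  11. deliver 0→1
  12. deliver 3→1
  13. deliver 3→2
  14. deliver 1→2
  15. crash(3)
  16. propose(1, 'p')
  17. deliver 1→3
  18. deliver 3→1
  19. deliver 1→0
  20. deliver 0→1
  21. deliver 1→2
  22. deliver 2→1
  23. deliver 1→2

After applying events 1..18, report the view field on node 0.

1

[1] timeout(1) → N1(prim v1 [-])
[2] deliver 1→0 → N0(back v1 [-])
[3] deliver 1→2 → N2(back v1 [-])
[4] deliver 1→3 → N3(back v1 [-])
[5] propose(1,'r') → ∅
[6] deliver 1→2 → N2(back v1 [r])
[7] deliver 2→1 → ∅
[8] deliver 1→3 → N3(back v1 [r])
[9] deliver 3→1 → N1(prim v1 [r])
[10] deliver 1→0 → N0(back v1 [r])
[11] deliver 0→1 → ∅
[12] deliver 3→1 → ∅
[13] deliver 3→2 → ∅
[14] deliver 1→2 → ∅
[15] crash(3) → N3(✗back v1 [r])
[16] propose(1,'p') → ∅
[17] deliver 1→3 → ∅
[18] deliver 3→1 → ∅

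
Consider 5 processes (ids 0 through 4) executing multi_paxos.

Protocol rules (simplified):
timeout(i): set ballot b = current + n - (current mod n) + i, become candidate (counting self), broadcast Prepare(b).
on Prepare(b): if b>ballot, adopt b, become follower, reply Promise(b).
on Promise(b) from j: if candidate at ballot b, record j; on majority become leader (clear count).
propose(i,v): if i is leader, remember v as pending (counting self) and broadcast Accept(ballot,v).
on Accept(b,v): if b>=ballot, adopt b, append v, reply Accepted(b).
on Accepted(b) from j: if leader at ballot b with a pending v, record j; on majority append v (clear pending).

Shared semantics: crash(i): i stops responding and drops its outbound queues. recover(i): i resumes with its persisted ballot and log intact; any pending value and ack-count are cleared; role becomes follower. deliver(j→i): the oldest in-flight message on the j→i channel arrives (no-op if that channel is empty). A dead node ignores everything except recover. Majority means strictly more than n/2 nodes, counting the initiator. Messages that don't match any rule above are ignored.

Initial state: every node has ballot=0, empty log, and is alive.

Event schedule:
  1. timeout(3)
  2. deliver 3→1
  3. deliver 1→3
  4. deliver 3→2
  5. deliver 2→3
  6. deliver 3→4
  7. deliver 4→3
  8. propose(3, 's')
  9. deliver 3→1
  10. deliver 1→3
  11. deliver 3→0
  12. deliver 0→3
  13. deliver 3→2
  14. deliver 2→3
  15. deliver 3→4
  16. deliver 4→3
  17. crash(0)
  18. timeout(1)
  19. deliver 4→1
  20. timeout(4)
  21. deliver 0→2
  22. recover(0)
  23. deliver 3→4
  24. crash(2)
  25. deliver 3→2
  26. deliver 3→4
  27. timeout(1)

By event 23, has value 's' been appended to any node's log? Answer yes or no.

yes

1. timeout(3):  <3:cand b8 ->
2. deliver 3→1:  <1:foll b8 ->
3. deliver 1→3:  nop
4. deliver 3→2:  <2:foll b8 ->
5. deliver 2→3:  <3:lead b8 ->
6. deliver 3→4:  <4:foll b8 ->
7. deliver 4→3:  nop
8. propose(3,'s'):  nop
9. deliver 3→1:  <1:foll b8 s>
10. deliver 1→3:  nop
11. deliver 3→0:  <0:foll b8 ->
12. deliver 0→3:  nop
13. deliver 3→2:  <2:foll b8 s>
14. deliver 2→3:  <3:lead b8 s>
15. deliver 3→4:  <4:foll b8 s>
16. deliver 4→3:  nop
17. crash(0):  <0:✗foll b8 ->
18. timeout(1):  <1:cand b11 s>
19. deliver 4→1:  nop
20. timeout(4):  <4:cand b14 s>
21. deliver 0→2:  nop
22. recover(0):  <0:foll b8 ->
23. deliver 3→4:  nop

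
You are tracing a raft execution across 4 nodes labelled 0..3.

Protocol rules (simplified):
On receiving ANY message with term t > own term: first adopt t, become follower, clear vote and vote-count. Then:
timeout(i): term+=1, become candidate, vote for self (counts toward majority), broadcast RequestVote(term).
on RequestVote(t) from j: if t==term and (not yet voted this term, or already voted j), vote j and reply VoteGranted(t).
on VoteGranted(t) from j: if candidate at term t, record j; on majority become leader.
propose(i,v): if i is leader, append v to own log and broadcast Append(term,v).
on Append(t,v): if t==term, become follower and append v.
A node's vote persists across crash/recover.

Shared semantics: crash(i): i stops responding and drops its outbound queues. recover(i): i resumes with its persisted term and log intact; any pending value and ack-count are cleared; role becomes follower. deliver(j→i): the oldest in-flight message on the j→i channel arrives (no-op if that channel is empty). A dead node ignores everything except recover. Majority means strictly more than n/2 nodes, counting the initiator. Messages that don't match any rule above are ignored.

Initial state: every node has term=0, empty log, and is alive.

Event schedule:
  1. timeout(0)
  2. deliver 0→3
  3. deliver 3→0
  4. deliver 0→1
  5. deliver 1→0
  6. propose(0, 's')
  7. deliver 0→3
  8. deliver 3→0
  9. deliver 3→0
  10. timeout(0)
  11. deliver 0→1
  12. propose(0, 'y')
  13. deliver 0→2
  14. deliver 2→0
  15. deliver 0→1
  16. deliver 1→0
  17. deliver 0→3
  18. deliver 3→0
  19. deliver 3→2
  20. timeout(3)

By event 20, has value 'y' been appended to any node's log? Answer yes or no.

no

after 1 — timeout(0): n0:cand/t1/[-]
after 2 — deliver 0→3: n3:foll/t1/[-]
after 3 — deliver 3→0: ·
after 4 — deliver 0→1: n1:foll/t1/[-]
after 5 — deliver 1→0: n0:lead/t1/[-]
after 6 — propose(0,'s'): n0:lead/t1/[s]
after 7 — deliver 0→3: n3:foll/t1/[s]
after 8 — deliver 3→0: ·
after 9 — deliver 3→0: ·
after 10 — timeout(0): n0:cand/t2/[s]
after 11 — deliver 0→1: n1:foll/t1/[s]
after 12 — propose(0,'y'): ·
after 13 — deliver 0→2: n2:foll/t1/[-]
after 14 — deliver 2→0: ·
after 15 — deliver 0→1: n1:foll/t2/[s]
after 16 — deliver 1→0: ·
after 17 — deliver 0→3: n3:foll/t2/[s]
after 18 — deliver 3→0: n0:lead/t2/[s]
after 19 — deliver 3→2: ·
after 20 — timeout(3): n3:cand/t3/[s]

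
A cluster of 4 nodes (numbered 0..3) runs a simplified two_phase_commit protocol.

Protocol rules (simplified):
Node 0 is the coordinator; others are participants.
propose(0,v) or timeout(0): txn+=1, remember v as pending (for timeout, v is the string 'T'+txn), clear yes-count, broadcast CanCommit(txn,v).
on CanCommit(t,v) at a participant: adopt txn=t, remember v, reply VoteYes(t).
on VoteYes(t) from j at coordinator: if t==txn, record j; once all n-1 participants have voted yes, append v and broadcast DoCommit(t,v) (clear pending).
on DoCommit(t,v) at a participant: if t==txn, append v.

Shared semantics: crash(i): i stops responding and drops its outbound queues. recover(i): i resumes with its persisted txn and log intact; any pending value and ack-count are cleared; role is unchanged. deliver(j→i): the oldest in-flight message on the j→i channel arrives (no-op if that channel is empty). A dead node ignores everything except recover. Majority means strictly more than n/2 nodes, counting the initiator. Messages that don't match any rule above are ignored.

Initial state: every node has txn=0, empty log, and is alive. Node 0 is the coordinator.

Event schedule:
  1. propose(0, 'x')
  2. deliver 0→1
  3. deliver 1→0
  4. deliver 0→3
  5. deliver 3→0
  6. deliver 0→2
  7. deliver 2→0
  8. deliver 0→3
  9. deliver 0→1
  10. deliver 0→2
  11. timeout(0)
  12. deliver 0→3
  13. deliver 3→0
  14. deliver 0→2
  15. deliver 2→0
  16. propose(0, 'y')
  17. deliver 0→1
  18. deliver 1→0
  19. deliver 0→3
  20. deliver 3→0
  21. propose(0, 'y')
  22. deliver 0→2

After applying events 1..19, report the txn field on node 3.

3

after 1 — propose(0,'x'): n0:coor/t1/[-]
after 2 — deliver 0→1: n1:part/t1/[-]
after 3 — deliver 1→0: ·
after 4 — deliver 0→3: n3:part/t1/[-]
after 5 — deliver 3→0: ·
after 6 — deliver 0→2: n2:part/t1/[-]
after 7 — deliver 2→0: n0:coor/t1/[x]
after 8 — deliver 0→3: n3:part/t1/[x]
after 9 — deliver 0→1: n1:part/t1/[x]
after 10 — deliver 0→2: n2:part/t1/[x]
after 11 — timeout(0): n0:coor/t2/[x]
after 12 — deliver 0→3: n3:part/t2/[x]
after 13 — deliver 3→0: ·
after 14 — deliver 0→2: n2:part/t2/[x]
after 15 — deliver 2→0: ·
after 16 — propose(0,'y'): n0:coor/t3/[x]
after 17 — deliver 0→1: n1:part/t2/[x]
after 18 — deliver 1→0: ·
after 19 — deliver 0→3: n3:part/t3/[x]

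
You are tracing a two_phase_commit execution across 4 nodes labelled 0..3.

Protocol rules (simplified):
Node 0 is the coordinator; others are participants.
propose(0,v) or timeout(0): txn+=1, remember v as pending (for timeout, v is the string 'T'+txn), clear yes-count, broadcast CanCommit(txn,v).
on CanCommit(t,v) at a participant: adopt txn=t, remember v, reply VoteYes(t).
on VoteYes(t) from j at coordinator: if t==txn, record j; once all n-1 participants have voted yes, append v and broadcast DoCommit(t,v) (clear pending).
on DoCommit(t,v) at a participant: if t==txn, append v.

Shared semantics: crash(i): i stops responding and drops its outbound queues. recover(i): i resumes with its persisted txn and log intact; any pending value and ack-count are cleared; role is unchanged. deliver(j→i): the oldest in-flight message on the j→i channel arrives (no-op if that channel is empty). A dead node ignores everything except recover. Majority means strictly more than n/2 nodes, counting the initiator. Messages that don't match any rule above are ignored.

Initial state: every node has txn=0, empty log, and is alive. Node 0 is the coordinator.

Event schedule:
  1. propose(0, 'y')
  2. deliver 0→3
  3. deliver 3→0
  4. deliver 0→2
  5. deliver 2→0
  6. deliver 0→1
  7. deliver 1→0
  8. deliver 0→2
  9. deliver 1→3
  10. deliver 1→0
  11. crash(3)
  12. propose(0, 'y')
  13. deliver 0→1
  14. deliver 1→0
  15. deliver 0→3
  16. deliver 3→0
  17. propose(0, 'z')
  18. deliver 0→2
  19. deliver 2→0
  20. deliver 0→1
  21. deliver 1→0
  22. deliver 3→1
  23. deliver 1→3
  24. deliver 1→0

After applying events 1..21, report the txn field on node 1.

step 1 propose(0,'y'): 0={coor,t=1,log=-}
step 2 deliver 0→3: 3={part,t=1,log=-}
step 3 deliver 3→0: —
step 4 deliver 0→2: 2={part,t=1,log=-}
step 5 deliver 2→0: —
step 6 deliver 0→1: 1={part,t=1,log=-}
step 7 deliver 1→0: 0={coor,t=1,log=y}
step 8 deliver 0→2: 2={part,t=1,log=y}
step 9 deliver 1→3: —
step 10 deliver 1→0: —
step 11 crash(3): 3={✗part,t=1,log=-}
step 12 propose(0,'y'): 0={coor,t=2,log=y}
step 13 deliver 0→1: 1={part,t=1,log=y}
step 14 deliver 1→0: —
step 15 deliver 0→3: —
step 16 deliver 3→0: —
step 17 propose(0,'z'): 0={coor,t=3,log=y}
step 18 deliver 0→2: 2={part,t=2,log=y}
step 19 deliver 2→0: —
step 20 deliver 0→1: 1={part,t=2,log=y}
step 21 deliver 1→0: —

2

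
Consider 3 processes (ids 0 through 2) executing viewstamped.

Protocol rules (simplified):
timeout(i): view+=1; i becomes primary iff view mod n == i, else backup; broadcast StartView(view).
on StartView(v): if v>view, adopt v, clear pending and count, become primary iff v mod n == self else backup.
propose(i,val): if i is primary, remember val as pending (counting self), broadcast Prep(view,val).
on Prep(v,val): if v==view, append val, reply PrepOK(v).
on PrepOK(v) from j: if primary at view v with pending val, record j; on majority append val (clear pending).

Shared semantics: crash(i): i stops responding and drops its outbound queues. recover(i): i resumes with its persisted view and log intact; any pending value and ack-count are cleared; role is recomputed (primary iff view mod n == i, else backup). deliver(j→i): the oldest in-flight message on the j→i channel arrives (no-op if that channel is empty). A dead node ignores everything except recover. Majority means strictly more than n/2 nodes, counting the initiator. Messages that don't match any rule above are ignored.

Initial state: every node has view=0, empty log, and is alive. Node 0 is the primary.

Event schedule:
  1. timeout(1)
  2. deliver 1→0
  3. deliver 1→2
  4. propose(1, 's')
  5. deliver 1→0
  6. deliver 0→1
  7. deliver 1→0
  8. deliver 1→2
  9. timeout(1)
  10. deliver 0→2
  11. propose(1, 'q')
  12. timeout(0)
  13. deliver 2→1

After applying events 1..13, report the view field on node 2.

1

after 1 — timeout(1): n1:prim/v1/[-]
after 2 — deliver 1→0: n0:back/v1/[-]
after 3 — deliver 1→2: n2:back/v1/[-]
after 4 — propose(1,'s'): ·
after 5 — deliver 1→0: n0:back/v1/[s]
after 6 — deliver 0→1: n1:prim/v1/[s]
after 7 — deliver 1→0: ·
after 8 — deliver 1→2: n2:back/v1/[s]
after 9 — timeout(1): n1:back/v2/[s]
after 10 — deliver 0→2: ·
after 11 — propose(1,'q'): ·
after 12 — timeout(0): n0:back/v2/[s]
after 13 — deliver 2→1: ·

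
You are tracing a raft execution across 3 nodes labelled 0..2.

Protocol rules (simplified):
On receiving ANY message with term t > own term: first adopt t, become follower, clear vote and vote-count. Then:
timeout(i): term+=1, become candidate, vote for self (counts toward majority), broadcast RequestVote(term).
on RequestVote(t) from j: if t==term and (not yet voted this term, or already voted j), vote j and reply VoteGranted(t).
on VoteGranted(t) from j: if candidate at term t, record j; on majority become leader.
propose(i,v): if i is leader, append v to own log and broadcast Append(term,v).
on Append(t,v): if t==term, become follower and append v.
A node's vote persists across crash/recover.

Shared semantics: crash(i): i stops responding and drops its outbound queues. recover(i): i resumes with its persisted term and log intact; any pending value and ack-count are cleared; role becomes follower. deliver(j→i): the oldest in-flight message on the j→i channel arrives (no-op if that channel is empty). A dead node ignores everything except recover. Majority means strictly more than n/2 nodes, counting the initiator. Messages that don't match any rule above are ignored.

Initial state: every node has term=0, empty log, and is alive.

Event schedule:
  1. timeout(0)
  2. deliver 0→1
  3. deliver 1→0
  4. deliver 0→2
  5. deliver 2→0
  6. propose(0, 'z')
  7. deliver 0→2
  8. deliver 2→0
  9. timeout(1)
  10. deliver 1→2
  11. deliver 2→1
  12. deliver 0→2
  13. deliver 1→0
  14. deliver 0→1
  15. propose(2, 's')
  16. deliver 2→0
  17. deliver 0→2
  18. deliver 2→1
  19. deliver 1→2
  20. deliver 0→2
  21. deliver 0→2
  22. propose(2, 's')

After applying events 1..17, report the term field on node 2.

2

e1 timeout(0): 0[cand,t=1,-]
e2 deliver 0→1: 1[foll,t=1,-]
e3 deliver 1→0: 0[lead,t=1,-]
e4 deliver 0→2: 2[foll,t=1,-]
e5 deliver 2→0: ·
e6 propose(0,'z'): 0[lead,t=1,z]
e7 deliver 0→2: 2[foll,t=1,z]
e8 deliver 2→0: ·
e9 timeout(1): 1[cand,t=2,-]
e10 deliver 1→2: 2[foll,t=2,z]
e11 deliver 2→1: 1[lead,t=2,-]
e12 deliver 0→2: ·
e13 deliver 1→0: 0[foll,t=2,z]
e14 deliver 0→1: ·
e15 propose(2,'s'): ·
e16 deliver 2→0: ·
e17 deliver 0→2: ·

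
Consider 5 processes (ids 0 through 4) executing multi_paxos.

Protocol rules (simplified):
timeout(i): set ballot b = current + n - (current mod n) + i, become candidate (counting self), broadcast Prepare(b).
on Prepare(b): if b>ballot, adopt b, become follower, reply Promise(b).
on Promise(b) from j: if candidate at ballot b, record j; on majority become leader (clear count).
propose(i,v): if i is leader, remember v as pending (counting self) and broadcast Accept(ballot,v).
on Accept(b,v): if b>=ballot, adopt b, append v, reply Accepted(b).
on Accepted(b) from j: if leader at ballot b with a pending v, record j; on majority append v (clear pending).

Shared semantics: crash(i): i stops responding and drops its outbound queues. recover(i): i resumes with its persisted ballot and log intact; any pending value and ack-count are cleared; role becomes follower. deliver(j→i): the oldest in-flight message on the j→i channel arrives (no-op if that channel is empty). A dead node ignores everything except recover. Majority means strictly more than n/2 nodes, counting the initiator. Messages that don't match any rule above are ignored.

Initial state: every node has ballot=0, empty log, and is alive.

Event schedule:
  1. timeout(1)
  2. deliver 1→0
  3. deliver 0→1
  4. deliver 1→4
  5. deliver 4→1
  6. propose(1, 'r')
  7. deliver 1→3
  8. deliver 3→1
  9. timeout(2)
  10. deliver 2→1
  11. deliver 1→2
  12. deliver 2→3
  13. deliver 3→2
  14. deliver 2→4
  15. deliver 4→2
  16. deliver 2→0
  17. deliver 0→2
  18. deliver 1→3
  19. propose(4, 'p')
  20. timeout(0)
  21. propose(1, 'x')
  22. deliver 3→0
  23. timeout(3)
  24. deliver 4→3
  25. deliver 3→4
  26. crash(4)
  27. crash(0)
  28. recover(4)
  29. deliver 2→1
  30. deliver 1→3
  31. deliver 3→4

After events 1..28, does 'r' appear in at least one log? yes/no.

no

step 1 timeout(1): 1={cand,b=6,log=-}
step 2 deliver 1→0: 0={foll,b=6,log=-}
step 3 deliver 0→1: —
step 4 deliver 1→4: 4={foll,b=6,log=-}
step 5 deliver 4→1: 1={lead,b=6,log=-}
step 6 propose(1,'r'): —
step 7 deliver 1→3: 3={foll,b=6,log=-}
step 8 deliver 3→1: —
step 9 timeout(2): 2={cand,b=7,log=-}
step 10 deliver 2→1: 1={foll,b=7,log=-}
step 11 deliver 1→2: —
step 12 deliver 2→3: 3={foll,b=7,log=-}
step 13 deliver 3→2: —
step 14 deliver 2→4: 4={foll,b=7,log=-}
step 15 deliver 4→2: 2={lead,b=7,log=-}
step 16 deliver 2→0: 0={foll,b=7,log=-}
step 17 deliver 0→2: —
step 18 deliver 1→3: —
step 19 propose(4,'p'): —
step 20 timeout(0): 0={cand,b=10,log=-}
step 21 propose(1,'x'): —
step 22 deliver 3→0: —
step 23 timeout(3): 3={cand,b=13,log=-}
step 24 deliver 4→3: —
step 25 deliver 3→4: 4={foll,b=13,log=-}
step 26 crash(4): 4={✗foll,b=13,log=-}
step 27 crash(0): 0={✗cand,b=10,log=-}
step 28 recover(4): 4={foll,b=13,log=-}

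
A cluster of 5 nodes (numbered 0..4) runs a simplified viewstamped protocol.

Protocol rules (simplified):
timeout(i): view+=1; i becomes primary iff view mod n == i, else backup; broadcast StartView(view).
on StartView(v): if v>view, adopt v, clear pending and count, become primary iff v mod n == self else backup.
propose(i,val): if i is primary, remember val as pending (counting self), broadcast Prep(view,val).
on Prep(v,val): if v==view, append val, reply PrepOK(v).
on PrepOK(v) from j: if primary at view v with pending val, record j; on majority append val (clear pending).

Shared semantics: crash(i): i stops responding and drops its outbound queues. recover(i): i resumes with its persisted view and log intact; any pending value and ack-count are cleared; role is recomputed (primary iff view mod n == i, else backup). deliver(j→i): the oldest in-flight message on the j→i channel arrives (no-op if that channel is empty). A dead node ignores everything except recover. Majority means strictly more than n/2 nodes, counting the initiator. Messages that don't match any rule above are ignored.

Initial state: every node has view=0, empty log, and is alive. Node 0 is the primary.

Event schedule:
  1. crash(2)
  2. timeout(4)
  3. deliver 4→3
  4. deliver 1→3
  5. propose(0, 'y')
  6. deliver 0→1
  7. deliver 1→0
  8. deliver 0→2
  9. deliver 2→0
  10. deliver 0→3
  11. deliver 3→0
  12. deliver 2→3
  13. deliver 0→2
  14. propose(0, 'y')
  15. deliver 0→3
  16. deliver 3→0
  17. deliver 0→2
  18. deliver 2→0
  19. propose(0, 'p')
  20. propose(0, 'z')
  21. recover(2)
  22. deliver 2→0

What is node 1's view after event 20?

0

e1 crash(2): 2[✗back,v=0,-]
e2 timeout(4): 4[back,v=1,-]
e3 deliver 4→3: 3[back,v=1,-]
e4 deliver 1→3: ·
e5 propose(0,'y'): ·
e6 deliver 0→1: 1[back,v=0,y]
e7 deliver 1→0: ·
e8 deliver 0→2: ·
e9 deliver 2→0: ·
e10 deliver 0→3: ·
e11 deliver 3→0: ·
e12 deliver 2→3: ·
e13 deliver 0→2: ·
e14 propose(0,'y'): ·
e15 deliver 0→3: ·
e16 deliver 3→0: ·
e17 deliver 0→2: ·
e18 deliver 2→0: ·
e19 propose(0,'p'): ·
e20 propose(0,'z'): ·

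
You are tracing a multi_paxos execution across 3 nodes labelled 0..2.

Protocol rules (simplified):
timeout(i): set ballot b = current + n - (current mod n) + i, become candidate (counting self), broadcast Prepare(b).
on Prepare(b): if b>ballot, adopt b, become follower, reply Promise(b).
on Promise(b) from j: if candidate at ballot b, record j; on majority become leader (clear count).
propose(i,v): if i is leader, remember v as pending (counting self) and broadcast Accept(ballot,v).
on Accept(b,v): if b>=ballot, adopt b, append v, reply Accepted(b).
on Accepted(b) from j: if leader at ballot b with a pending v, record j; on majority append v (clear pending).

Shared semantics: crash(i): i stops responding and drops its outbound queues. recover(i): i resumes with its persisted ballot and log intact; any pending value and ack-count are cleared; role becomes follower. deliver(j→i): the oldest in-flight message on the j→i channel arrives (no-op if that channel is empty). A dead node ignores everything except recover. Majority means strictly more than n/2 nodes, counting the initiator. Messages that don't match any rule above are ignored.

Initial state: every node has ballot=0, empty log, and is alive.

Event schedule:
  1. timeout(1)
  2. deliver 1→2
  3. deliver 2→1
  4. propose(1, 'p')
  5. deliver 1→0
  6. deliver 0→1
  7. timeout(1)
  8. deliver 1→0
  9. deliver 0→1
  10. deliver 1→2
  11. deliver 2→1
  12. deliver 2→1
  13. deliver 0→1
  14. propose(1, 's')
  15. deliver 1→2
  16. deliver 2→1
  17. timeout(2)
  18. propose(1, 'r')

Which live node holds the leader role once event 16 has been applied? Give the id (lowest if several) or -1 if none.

1. timeout(1):  <1:cand b4 ->
2. deliver 1→2:  <2:foll b4 ->
3. deliver 2→1:  <1:lead b4 ->
4. propose(1,'p'):  nop
5. deliver 1→0:  <0:foll b4 ->
6. deliver 0→1:  nop
7. timeout(1):  <1:cand b7 ->
8. deliver 1→0:  <0:foll b4 p>
9. deliver 0→1:  nop
10. deliver 1→2:  <2:foll b4 p>
11. deliver 2→1:  nop
12. deliver 2→1:  nop
13. deliver 0→1:  nop
14. propose(1,'s'):  nop
15. deliver 1→2:  <2:foll b7 p>
16. deliver 2→1:  <1:lead b7 ->

1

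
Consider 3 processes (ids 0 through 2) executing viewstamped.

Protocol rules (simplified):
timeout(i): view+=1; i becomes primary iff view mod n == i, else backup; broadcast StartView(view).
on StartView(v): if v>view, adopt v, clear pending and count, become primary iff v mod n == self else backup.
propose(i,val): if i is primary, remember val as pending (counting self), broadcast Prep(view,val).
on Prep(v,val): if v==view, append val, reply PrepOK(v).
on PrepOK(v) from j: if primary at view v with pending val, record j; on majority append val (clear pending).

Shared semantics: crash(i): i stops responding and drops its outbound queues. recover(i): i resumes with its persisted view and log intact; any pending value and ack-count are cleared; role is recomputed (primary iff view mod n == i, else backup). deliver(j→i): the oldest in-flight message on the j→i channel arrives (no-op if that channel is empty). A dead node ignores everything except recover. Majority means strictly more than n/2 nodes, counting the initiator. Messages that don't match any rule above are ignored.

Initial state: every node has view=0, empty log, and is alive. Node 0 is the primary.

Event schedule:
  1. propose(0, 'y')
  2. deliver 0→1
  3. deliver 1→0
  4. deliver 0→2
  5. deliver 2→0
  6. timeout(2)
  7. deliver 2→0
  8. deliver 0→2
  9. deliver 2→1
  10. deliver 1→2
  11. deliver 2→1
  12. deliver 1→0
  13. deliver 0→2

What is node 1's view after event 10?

1

after 1 — propose(0,'y'): ·
after 2 — deliver 0→1: n1:back/v0/[y]
after 3 — deliver 1→0: n0:prim/v0/[y]
after 4 — deliver 0→2: n2:back/v0/[y]
after 5 — deliver 2→0: ·
after 6 — timeout(2): n2:back/v1/[y]
after 7 — deliver 2→0: n0:back/v1/[y]
after 8 — deliver 0→2: ·
after 9 — deliver 2→1: n1:prim/v1/[y]
after 10 — deliver 1→2: ·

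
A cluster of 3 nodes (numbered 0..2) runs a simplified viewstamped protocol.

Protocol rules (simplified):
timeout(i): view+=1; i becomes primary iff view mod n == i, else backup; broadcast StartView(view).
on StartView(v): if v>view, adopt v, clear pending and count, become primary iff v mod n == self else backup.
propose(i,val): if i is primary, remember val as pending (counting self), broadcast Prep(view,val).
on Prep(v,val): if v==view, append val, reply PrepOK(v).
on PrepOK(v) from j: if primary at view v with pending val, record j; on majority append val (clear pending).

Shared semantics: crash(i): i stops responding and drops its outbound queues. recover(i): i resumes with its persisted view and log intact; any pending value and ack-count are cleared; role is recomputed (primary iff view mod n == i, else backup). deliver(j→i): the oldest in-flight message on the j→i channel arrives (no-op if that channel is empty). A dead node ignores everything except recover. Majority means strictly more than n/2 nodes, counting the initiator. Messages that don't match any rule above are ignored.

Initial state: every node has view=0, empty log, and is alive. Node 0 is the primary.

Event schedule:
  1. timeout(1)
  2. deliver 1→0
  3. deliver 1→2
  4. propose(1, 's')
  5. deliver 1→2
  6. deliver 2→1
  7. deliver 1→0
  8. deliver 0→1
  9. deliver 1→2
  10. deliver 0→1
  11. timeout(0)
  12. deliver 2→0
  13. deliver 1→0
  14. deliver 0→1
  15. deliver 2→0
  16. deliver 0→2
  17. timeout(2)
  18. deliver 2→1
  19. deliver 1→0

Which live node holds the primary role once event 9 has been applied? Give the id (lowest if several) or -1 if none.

[1] timeout(1) → N1(prim v1 [-])
[2] deliver 1→0 → N0(back v1 [-])
[3] deliver 1→2 → N2(back v1 [-])
[4] propose(1,'s') → ∅
[5] deliver 1→2 → N2(back v1 [s])
[6] deliver 2→1 → N1(prim v1 [s])
[7] deliver 1→0 → N0(back v1 [s])
[8] deliver 0→1 → ∅
[9] deliver 1→2 → ∅

1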